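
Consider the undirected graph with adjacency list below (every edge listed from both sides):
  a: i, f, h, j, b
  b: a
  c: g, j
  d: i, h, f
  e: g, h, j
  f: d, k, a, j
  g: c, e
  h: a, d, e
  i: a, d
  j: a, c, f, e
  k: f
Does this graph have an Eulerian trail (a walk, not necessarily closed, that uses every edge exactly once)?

Degrees: a:5, b:1, c:2, d:3, e:3, f:4, g:2, h:3, i:2, j:4, k:1
Odd-degree vertices: a, b, d, e, h, k (6 total).
An Eulerian trail requires 0 or 2 odd-degree vertices; here there are 6.

No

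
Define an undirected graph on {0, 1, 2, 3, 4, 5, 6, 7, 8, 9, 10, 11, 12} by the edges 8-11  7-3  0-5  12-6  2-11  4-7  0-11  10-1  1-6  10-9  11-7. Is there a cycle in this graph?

The graph has 13 vertices, 11 edges, and 2 connected components.
A forest on 13 vertices with 2 components has exactly 11 edges, which matches — so no cycle.

No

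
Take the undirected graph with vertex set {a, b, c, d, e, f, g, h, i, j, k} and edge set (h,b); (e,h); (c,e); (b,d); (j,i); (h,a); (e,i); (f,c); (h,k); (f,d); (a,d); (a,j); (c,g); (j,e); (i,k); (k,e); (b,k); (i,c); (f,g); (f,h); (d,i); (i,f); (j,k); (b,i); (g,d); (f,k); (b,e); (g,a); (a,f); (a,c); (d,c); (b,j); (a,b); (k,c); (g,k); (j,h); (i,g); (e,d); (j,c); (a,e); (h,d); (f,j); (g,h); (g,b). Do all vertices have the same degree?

Yes

Degrees: a:8, b:8, c:8, d:8, e:8, f:8, g:8, h:8, i:8, j:8, k:8
Every vertex has degree 8, so the graph is 8-regular.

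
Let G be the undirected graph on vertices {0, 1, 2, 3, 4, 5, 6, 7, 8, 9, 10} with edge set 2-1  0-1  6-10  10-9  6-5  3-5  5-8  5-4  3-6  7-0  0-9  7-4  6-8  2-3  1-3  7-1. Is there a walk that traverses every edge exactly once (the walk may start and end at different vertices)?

Degrees: 0:3, 1:4, 2:2, 3:4, 4:2, 5:4, 6:4, 7:3, 8:2, 9:2, 10:2
Odd-degree vertices: 0, 7 (2 total).
The non-isolated vertices are connected and exactly 2 have odd degree, so an Eulerian trail exists (from 0 to 7).

Yes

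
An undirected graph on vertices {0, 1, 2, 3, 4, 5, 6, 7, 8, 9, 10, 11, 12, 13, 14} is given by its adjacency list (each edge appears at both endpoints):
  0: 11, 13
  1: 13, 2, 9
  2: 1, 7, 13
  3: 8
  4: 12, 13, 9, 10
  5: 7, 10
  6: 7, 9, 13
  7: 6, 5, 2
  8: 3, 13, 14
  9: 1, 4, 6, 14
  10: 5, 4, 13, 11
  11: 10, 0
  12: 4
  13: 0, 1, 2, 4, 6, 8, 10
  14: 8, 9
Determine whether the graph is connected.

Starting from 0 and exploring outward reaches every vertex (0, 13, 11, 8, 10, 2, 4, 6, 1, 14, 3, 5, 7, 12, 9); the graph is connected.

Yes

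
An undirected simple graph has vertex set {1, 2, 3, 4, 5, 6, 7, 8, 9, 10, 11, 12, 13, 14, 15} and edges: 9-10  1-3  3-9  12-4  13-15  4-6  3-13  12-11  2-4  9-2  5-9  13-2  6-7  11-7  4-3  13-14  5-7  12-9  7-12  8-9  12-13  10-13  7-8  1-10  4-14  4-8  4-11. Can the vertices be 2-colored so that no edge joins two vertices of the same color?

12-11-7-12 is an odd cycle (length 3), and a bipartite graph can contain only even cycles.

No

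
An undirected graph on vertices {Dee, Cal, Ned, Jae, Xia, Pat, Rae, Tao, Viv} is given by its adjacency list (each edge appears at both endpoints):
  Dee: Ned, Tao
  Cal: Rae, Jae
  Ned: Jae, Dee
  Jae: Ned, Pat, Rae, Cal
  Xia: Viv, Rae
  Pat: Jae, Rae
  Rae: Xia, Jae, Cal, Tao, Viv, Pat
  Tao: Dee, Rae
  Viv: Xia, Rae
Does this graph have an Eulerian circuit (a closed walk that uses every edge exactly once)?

Degrees: Dee:2, Cal:2, Ned:2, Jae:4, Xia:2, Pat:2, Rae:6, Tao:2, Viv:2
All degrees are even and the non-isolated vertices are connected — an Eulerian circuit exists.

Yes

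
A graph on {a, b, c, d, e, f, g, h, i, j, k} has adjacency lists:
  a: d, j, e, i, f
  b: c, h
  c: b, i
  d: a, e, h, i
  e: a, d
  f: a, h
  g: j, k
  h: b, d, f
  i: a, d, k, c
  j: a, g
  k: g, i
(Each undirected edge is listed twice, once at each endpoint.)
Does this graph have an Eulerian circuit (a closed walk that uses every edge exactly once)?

Degrees: a:5, b:2, c:2, d:4, e:2, f:2, g:2, h:3, i:4, j:2, k:2
Vertices with odd degree: a, h. An Eulerian circuit requires all degrees even.

No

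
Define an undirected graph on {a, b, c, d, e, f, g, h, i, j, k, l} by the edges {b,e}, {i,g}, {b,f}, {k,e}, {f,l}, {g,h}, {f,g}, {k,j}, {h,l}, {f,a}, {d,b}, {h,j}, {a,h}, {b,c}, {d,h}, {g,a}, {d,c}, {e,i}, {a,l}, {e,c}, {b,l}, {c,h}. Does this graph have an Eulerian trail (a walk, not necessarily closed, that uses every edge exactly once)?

Degrees: a:4, b:5, c:4, d:3, e:4, f:4, g:4, h:6, i:2, j:2, k:2, l:4
Odd-degree vertices: b, d (2 total).
With 2 odd-degree vertices and all edges in one connected piece, an Eulerian trail exists (from b to d).

Yes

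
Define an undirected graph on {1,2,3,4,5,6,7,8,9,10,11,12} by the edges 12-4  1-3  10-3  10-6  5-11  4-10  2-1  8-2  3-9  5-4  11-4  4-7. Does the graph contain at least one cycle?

|V| = 12, |E| = 12, number of components = 1.
One cycle is 4-11-5-4.

Yes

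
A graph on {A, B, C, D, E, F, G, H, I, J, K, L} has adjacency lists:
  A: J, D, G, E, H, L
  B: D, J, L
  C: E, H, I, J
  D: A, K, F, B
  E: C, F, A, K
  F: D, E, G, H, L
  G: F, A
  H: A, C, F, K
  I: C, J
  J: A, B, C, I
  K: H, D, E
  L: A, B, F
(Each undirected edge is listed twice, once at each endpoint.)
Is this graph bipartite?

No

The cycle C-I-J-C has length 3, which is odd, so the graph is not bipartite.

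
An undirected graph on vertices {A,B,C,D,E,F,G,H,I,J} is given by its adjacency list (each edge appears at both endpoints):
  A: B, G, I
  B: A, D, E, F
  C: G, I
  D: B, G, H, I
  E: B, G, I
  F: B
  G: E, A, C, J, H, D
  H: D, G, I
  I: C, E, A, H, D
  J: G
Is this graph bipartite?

The cycle D-H-G-D has length 3, which is odd, so the graph is not bipartite.

No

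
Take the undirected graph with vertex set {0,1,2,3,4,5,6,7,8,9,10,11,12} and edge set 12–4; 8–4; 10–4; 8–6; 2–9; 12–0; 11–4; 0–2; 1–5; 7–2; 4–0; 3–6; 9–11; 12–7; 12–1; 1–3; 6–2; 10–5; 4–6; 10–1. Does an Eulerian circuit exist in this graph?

No

Degrees: 0:3, 1:4, 2:4, 3:2, 4:6, 5:2, 6:4, 7:2, 8:2, 9:2, 10:3, 11:2, 12:4
Vertices with odd degree: 0, 10. An Eulerian circuit requires all degrees even.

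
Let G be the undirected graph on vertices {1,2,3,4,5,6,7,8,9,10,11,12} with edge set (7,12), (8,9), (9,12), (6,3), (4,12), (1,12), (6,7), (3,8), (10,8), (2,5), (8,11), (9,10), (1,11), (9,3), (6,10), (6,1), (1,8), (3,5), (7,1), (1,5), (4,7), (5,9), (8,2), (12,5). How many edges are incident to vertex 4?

Neighbors of 4: 7, 12.

2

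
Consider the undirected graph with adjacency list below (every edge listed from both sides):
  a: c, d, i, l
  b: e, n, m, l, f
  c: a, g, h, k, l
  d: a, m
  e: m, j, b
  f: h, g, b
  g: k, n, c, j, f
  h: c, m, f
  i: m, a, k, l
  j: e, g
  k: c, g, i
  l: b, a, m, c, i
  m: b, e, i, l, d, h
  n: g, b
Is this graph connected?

Yes

A breadth-first search from a visits a, d, i, c, l, m, k, g, h, b, e, n, j, f — all 14 vertices — so the graph is connected.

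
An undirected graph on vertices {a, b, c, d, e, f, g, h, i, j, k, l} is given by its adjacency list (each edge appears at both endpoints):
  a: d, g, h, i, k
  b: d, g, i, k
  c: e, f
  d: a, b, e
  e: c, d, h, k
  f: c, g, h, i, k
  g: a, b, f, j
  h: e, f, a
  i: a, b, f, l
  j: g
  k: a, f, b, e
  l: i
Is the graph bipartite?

Yes

Partition the vertices as {c, d, g, h, i, k} vs {a, b, e, f, j, l}. Each listed edge has one endpoint in each part, so the graph is bipartite.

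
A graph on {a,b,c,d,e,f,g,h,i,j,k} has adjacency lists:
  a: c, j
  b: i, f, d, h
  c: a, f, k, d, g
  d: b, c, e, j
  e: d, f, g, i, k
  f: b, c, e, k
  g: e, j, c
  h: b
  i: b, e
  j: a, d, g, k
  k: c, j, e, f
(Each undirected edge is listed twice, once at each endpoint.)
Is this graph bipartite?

No

c-f-k-c is an odd cycle (length 3), and a bipartite graph can contain only even cycles.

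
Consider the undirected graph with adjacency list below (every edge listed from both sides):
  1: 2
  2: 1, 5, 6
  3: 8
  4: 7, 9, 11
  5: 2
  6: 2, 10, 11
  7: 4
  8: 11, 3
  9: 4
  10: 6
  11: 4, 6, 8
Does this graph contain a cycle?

No

|V| = 11, |E| = 10, number of components = 1.
A forest on 11 vertices with 1 component has exactly 10 edges, which matches — so no cycle.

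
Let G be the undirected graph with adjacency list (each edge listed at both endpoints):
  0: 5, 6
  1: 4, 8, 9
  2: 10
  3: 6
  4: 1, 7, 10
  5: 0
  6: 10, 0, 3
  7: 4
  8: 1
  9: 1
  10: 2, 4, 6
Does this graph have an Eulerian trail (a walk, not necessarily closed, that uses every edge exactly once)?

Degrees: 0:2, 1:3, 2:1, 3:1, 4:3, 5:1, 6:3, 7:1, 8:1, 9:1, 10:3
Odd-degree vertices: 1, 2, 3, 4, 5, 6, 7, 8, 9, 10 (10 total).
With 10 odd-degree vertices (more than two), no single trail can use every edge.

No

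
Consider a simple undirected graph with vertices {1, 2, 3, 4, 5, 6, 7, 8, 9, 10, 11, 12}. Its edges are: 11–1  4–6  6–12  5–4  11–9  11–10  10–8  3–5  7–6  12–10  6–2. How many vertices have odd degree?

Degrees: 1:1, 2:1, 3:1, 4:2, 5:2, 6:4, 7:1, 8:1, 9:1, 10:3, 11:3, 12:2
Odd-degree vertices: 1, 2, 3, 7, 8, 9, 10, 11.

8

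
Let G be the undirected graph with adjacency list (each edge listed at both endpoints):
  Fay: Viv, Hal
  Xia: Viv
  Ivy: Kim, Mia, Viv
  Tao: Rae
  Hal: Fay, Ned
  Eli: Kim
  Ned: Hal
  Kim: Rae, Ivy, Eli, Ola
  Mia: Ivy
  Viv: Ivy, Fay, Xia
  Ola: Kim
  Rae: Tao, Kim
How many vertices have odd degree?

Degrees: Fay:2, Xia:1, Ivy:3, Tao:1, Hal:2, Eli:1, Ned:1, Kim:4, Mia:1, Viv:3, Ola:1, Rae:2
Odd-degree vertices: Xia, Ivy, Tao, Eli, Ned, Mia, Viv, Ola.

8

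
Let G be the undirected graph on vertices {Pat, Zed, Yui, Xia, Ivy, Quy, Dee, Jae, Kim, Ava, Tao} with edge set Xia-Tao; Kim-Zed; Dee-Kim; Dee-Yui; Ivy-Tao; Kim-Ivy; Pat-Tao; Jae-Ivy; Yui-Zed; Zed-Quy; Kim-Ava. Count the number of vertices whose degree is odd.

8

Degrees: Pat:1, Zed:3, Yui:2, Xia:1, Ivy:3, Quy:1, Dee:2, Jae:1, Kim:4, Ava:1, Tao:3
Odd-degree vertices: Pat, Zed, Xia, Ivy, Quy, Jae, Ava, Tao.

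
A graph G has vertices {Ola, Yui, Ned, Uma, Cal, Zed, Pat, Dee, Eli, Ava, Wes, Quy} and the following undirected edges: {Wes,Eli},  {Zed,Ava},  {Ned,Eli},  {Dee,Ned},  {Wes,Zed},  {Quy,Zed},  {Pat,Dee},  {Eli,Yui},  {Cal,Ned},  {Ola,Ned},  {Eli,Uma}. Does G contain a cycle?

The graph has 12 vertices, 11 edges, and 1 connected component.
Since 11 = 12 - 1, the graph is a forest and contains no cycle.

No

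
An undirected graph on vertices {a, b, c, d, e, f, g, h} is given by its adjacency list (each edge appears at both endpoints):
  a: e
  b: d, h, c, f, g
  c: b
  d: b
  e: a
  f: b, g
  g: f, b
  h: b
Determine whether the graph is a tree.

No

|V| = 8, |E| = 7.
It is not connected, so it is not a tree.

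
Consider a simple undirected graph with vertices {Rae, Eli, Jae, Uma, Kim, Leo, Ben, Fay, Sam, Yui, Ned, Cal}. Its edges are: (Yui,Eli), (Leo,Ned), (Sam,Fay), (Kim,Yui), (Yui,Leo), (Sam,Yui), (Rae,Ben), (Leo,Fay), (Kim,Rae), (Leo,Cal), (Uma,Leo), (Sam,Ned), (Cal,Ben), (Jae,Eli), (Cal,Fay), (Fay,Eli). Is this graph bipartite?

No

The cycle Leo-Fay-Cal-Leo has length 3, which is odd, so the graph is not bipartite.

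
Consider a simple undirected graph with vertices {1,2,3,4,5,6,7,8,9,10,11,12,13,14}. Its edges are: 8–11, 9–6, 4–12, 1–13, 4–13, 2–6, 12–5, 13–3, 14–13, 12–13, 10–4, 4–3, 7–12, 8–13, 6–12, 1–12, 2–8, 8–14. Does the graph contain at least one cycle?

Yes

|V| = 14, |E| = 18, number of components = 1.
One cycle is 13-4-12-6-2-8-13.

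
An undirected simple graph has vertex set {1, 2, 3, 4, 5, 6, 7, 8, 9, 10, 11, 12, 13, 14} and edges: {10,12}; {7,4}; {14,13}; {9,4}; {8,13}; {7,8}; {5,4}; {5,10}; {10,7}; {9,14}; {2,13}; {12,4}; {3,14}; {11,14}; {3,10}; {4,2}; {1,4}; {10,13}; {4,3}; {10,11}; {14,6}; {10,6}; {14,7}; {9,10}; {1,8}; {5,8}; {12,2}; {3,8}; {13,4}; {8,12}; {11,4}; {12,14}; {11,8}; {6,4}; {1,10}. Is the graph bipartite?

No

The cycle 13-2-4-13 has length 3, which is odd, so the graph is not bipartite.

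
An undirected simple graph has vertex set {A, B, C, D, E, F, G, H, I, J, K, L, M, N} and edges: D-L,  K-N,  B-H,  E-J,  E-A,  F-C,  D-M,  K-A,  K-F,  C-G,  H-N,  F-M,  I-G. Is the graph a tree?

Yes

|V| = 14, |E| = 13.
Connected and |E| = |V| - 1, which characterizes a tree.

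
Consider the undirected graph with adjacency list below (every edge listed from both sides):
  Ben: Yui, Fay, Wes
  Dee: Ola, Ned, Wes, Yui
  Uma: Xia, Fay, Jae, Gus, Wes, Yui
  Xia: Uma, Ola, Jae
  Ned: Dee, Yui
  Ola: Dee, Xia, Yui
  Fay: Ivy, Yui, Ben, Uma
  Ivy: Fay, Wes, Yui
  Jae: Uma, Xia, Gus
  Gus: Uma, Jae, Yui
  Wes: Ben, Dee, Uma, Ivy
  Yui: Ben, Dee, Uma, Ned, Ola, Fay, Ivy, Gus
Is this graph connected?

Starting from Ben and exploring outward reaches every vertex (Ben, Wes, Fay, Yui, Uma, Ivy, Dee, Ned, Ola, Gus, Xia, Jae); the graph is connected.

Yes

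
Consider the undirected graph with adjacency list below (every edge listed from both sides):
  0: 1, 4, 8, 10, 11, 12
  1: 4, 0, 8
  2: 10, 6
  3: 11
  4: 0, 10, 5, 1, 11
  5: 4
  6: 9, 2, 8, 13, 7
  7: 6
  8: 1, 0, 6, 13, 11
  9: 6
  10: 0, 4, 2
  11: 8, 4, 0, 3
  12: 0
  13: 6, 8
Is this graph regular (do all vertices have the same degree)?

Degrees: 0:6, 1:3, 2:2, 3:1, 4:5, 5:1, 6:5, 7:1, 8:5, 9:1, 10:3, 11:4, 12:1, 13:2
Vertex 3 has degree 1 while 0 has degree 6, so the graph is not regular.

No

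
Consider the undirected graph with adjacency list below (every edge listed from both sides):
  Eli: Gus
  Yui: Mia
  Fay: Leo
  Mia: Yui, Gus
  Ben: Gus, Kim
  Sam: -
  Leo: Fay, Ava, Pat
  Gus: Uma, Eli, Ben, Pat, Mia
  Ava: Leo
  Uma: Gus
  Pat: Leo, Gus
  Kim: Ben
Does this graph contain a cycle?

|V| = 12, |E| = 10, number of components = 2.
Since 10 = 12 - 2, the graph is a forest and contains no cycle.

No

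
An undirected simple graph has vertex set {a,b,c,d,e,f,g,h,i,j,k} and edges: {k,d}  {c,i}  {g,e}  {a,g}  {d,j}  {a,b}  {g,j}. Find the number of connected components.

4

Component: {f}
Component: {h}
Component: {c, i}
Component: {a, b, d, e, g, j, k}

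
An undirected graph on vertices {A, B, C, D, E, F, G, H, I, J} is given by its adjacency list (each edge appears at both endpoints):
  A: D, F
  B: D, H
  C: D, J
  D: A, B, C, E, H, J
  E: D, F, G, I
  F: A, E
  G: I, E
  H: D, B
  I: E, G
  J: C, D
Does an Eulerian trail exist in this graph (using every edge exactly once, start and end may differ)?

Degrees: A:2, B:2, C:2, D:6, E:4, F:2, G:2, H:2, I:2, J:2
Odd-degree vertices: none (0 total).
The non-isolated vertices are connected and exactly 0 have odd degree, so an Eulerian trail exists.

Yes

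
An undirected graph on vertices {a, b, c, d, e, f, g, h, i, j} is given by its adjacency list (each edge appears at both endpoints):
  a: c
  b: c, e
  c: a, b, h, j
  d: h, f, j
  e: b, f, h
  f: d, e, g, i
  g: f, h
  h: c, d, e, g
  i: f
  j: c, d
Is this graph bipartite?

Yes

Color {c, d, e, g, i} black and {a, b, f, h, j} white. No edge joins two same-colored vertices, so the graph is bipartite.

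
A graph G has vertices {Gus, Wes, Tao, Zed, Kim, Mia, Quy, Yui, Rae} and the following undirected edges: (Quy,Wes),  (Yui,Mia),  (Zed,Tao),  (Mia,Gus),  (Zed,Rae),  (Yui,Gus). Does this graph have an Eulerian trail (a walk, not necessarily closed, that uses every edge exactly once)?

Degrees: Gus:2, Wes:1, Tao:1, Zed:2, Kim:0, Mia:2, Quy:1, Yui:2, Rae:1
Odd-degree vertices: Wes, Tao, Quy, Rae (4 total).
An Eulerian trail requires 0 or 2 odd-degree vertices; here there are 4.

No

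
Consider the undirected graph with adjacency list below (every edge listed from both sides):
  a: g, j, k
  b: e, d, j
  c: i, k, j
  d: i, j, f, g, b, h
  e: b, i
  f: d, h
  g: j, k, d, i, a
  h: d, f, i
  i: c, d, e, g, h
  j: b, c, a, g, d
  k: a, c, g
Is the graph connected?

Yes

A breadth-first search from a visits a, k, j, g, c, d, b, i, f, h, e — all 11 vertices — so the graph is connected.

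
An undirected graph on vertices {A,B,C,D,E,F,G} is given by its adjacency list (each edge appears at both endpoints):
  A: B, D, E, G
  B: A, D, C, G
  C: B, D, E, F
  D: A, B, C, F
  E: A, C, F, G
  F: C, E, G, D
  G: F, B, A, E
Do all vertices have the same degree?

Yes

Degrees: A:4, B:4, C:4, D:4, E:4, F:4, G:4
All degrees equal 4; the graph is regular.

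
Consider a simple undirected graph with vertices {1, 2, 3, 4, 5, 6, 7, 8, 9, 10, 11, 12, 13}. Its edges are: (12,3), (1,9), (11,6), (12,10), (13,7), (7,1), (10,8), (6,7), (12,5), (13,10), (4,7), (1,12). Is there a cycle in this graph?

|V| = 13, |E| = 12, number of components = 2.
Since 12 > 13 - 2, a cycle must exist; for instance 1-12-10-13-7-1.

Yes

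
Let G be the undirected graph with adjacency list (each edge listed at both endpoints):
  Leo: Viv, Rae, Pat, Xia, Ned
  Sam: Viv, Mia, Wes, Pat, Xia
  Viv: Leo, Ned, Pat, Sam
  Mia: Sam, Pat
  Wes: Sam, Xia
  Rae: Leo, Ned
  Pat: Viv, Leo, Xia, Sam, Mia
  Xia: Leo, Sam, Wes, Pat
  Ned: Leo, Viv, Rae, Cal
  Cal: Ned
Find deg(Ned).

Neighbors of Ned: Leo, Viv, Rae, Cal.

4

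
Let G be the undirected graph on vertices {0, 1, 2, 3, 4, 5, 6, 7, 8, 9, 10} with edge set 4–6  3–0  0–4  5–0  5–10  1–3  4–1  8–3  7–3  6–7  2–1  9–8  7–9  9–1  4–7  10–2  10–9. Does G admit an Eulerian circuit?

No

Degrees: 0:3, 1:4, 2:2, 3:4, 4:4, 5:2, 6:2, 7:4, 8:2, 9:4, 10:3
Vertices with odd degree: 0, 10. An Eulerian circuit requires all degrees even.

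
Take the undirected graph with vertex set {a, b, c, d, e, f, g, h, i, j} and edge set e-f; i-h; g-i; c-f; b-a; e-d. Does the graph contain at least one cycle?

No

The graph has 10 vertices, 6 edges, and 4 connected components.
Since 6 = 10 - 4, the graph is a forest and contains no cycle.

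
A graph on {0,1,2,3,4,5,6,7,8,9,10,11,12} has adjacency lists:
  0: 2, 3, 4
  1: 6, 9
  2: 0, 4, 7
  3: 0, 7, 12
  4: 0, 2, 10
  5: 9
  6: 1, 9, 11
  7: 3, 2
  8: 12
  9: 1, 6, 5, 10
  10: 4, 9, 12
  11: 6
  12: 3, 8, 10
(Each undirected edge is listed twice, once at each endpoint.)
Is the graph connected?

Starting from 0 and exploring outward reaches every vertex (0, 2, 3, 4, 7, 12, 10, 8, 9, 6, 5, 1, 11); the graph is connected.

Yes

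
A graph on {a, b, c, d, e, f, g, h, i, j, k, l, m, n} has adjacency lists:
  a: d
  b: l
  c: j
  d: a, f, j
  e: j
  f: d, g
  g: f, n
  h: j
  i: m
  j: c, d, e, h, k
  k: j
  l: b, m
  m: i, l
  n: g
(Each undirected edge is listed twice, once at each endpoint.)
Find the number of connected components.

2

Component: {b, i, l, m}
Component: {a, c, d, e, f, g, h, j, k, n}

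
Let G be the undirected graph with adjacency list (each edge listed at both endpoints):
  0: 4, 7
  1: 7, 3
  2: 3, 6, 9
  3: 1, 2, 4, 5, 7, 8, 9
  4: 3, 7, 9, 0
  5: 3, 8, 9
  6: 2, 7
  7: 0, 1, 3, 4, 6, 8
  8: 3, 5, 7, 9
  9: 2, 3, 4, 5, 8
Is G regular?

No

Degrees: 0:2, 1:2, 2:3, 3:7, 4:4, 5:3, 6:2, 7:6, 8:4, 9:5
Degrees are not all equal (e.g. deg(0)=2 but deg(3)=7); not regular.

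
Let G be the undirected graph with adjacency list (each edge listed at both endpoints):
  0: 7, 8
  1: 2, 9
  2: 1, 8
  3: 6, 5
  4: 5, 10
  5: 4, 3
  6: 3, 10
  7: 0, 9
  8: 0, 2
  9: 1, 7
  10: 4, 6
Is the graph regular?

Yes

Degrees: 0:2, 1:2, 2:2, 3:2, 4:2, 5:2, 6:2, 7:2, 8:2, 9:2, 10:2
All degrees equal 2; the graph is regular.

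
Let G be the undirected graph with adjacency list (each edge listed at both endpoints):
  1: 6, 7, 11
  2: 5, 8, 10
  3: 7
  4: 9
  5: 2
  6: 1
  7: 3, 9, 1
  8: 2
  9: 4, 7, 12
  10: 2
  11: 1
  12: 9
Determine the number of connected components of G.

Component: {2, 5, 8, 10}
Component: {1, 3, 4, 6, 7, 9, 11, 12}

2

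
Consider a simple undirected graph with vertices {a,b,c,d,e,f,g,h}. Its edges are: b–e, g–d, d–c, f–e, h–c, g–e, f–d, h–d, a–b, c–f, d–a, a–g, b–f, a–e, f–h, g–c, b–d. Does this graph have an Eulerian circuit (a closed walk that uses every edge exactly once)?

Degrees: a:4, b:4, c:4, d:6, e:4, f:5, g:4, h:3
f, h have odd degree; an Eulerian circuit needs every degree to be even, so none exists.

No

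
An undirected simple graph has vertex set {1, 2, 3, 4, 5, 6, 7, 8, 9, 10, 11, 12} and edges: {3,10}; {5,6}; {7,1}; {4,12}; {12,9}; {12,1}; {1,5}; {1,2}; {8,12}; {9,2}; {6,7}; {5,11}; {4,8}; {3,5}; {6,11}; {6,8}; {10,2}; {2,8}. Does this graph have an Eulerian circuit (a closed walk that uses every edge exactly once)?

Yes

Degrees: 1:4, 2:4, 3:2, 4:2, 5:4, 6:4, 7:2, 8:4, 9:2, 10:2, 11:2, 12:4
All degrees are even and the non-isolated vertices are connected — an Eulerian circuit exists.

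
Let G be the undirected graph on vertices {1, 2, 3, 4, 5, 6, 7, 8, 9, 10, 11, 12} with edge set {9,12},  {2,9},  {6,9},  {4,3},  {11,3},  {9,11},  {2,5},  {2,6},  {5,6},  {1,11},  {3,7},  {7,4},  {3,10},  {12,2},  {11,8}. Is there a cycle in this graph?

Yes

The graph has 12 vertices, 15 edges, and 1 connected component.
One cycle is 3-4-7-3.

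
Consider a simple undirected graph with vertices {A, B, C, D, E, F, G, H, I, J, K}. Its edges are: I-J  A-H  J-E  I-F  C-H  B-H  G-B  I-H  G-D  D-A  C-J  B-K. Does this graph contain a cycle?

Yes

The graph has 11 vertices, 12 edges, and 1 connected component.
One cycle is H-I-J-C-H.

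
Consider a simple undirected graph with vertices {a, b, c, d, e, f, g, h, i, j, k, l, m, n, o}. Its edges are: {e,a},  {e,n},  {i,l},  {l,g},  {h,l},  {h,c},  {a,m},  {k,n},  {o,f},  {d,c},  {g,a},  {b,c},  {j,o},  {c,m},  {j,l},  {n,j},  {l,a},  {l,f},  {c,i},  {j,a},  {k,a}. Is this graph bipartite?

No

l-a-j-l is an odd cycle (length 3), and a bipartite graph can contain only even cycles.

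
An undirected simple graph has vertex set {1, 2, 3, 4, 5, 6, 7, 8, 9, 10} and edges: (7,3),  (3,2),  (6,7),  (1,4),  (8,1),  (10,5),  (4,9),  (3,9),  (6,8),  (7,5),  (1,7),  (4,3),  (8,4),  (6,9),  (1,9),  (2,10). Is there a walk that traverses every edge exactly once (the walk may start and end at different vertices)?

Degrees: 1:4, 2:2, 3:4, 4:4, 5:2, 6:3, 7:4, 8:3, 9:4, 10:2
Odd-degree vertices: 6, 8 (2 total).
With 2 odd-degree vertices and all edges in one connected piece, an Eulerian trail exists (from 6 to 8).

Yes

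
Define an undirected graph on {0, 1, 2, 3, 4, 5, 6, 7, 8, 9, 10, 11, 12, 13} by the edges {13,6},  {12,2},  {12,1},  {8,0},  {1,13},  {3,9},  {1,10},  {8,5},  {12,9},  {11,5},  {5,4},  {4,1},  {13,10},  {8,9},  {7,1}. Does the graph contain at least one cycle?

The graph has 14 vertices, 15 edges, and 1 connected component.
One cycle is 8-5-4-1-12-9-8.

Yes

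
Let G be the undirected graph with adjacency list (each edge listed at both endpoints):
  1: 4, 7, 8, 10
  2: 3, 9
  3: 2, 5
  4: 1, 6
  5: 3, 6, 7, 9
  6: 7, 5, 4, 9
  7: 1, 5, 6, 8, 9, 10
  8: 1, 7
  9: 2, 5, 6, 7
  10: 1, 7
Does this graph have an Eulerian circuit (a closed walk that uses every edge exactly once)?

Degrees: 1:4, 2:2, 3:2, 4:2, 5:4, 6:4, 7:6, 8:2, 9:4, 10:2
Every vertex has even degree and the edges form a single connected piece, so an Eulerian circuit exists.

Yes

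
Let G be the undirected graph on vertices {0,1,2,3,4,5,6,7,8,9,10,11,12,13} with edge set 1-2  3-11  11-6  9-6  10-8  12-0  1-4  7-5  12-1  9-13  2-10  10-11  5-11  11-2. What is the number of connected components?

Component: {0, 1, 2, 3, 4, 5, 6, 7, 8, 9, 10, 11, 12, 13}

1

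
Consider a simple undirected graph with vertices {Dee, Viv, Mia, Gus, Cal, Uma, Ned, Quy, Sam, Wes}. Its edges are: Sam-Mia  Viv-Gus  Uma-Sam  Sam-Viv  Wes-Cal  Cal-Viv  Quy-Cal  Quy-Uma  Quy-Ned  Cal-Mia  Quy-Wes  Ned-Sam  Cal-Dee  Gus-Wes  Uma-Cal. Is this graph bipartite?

Cal-Quy-Wes-Cal is an odd cycle (length 3), and a bipartite graph can contain only even cycles.

No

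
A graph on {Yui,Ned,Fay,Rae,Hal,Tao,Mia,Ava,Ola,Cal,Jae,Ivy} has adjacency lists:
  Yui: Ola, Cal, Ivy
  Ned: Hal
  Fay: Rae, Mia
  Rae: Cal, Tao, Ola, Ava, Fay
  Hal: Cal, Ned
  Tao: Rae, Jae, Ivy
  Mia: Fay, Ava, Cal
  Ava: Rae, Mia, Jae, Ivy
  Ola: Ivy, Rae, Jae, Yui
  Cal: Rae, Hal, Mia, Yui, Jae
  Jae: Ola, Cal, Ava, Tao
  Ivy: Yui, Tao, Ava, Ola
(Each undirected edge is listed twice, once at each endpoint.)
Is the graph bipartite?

The cycle Ola-Yui-Ivy-Ola has length 3, which is odd, so the graph is not bipartite.

No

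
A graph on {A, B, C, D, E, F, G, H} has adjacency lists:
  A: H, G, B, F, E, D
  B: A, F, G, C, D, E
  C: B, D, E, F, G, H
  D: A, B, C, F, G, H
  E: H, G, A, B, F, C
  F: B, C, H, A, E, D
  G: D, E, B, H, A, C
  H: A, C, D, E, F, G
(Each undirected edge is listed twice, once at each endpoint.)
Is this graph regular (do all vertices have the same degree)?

Yes

Degrees: A:6, B:6, C:6, D:6, E:6, F:6, G:6, H:6
Every vertex has degree 6, so the graph is 6-regular.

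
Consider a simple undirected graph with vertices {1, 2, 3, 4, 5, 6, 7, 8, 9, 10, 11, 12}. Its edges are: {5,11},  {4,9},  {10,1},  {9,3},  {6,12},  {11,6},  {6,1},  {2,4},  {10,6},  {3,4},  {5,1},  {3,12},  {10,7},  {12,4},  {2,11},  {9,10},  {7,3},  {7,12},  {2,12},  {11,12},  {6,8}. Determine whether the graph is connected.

Yes

Starting from 1 and exploring outward reaches every vertex (1, 6, 5, 10, 8, 12, 11, 7, 9, 3, 2, 4); the graph is connected.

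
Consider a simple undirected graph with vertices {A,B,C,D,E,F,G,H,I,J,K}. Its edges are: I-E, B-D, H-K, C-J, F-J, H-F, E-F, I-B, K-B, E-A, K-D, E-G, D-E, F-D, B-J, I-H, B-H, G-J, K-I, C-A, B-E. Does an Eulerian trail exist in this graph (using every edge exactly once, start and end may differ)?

Yes

Degrees: A:2, B:6, C:2, D:4, E:6, F:4, G:2, H:4, I:4, J:4, K:4
Odd-degree vertices: none (0 total).
The non-isolated vertices are connected and exactly 0 have odd degree, so an Eulerian trail exists.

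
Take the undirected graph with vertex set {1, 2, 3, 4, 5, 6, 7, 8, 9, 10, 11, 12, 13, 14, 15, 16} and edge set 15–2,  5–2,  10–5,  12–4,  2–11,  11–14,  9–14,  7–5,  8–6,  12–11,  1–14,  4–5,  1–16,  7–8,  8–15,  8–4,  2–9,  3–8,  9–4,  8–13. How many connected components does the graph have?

1

Component: {1, 2, 3, 4, 5, 6, 7, 8, 9, 10, 11, 12, 13, 14, 15, 16}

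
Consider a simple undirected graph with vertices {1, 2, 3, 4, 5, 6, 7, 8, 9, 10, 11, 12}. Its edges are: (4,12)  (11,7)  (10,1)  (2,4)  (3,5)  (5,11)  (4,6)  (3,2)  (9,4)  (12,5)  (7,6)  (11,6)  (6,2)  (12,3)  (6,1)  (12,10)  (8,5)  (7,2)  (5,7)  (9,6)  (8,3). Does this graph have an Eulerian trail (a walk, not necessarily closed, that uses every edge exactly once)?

Degrees: 1:2, 2:4, 3:4, 4:4, 5:5, 6:6, 7:4, 8:2, 9:2, 10:2, 11:3, 12:4
Odd-degree vertices: 5, 11 (2 total).
The non-isolated vertices are connected and exactly 2 have odd degree, so an Eulerian trail exists (from 5 to 11).

Yes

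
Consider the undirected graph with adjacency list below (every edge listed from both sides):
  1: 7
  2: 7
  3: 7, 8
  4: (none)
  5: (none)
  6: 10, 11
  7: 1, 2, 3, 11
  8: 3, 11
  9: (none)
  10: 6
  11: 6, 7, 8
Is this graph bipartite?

A valid 2-coloring puts {4, 5, 6, 7, 8, 9} on one side and {1, 2, 3, 10, 11} on the other; every edge crosses between the two sides.

Yes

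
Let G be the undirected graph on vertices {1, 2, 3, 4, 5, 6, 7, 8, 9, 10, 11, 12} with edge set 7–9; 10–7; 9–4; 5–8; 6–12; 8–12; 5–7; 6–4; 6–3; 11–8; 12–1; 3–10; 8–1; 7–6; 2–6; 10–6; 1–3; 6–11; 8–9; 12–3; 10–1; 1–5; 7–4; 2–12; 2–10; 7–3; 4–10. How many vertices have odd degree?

Degrees: 1:5, 2:3, 3:5, 4:4, 5:3, 6:7, 7:6, 8:5, 9:3, 10:6, 11:2, 12:5
Odd-degree vertices: 1, 2, 3, 5, 6, 8, 9, 12.

8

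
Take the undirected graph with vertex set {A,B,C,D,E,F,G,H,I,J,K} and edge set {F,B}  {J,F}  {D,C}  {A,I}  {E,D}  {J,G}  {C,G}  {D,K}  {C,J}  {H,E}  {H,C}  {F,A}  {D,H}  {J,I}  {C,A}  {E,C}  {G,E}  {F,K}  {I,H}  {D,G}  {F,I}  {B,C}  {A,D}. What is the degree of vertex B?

2

Neighbors of B: C, F.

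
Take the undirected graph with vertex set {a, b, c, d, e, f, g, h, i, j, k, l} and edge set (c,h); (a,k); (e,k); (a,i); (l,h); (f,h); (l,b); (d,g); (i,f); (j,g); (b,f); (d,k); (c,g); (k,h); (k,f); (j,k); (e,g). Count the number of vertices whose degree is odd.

Degrees: a:2, b:2, c:2, d:2, e:2, f:4, g:4, h:4, i:2, j:2, k:6, l:2
Odd-degree vertices: none.

0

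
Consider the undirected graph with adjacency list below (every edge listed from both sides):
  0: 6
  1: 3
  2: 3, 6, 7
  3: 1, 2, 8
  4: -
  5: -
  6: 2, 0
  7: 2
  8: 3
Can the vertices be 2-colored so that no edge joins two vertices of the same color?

Yes

A valid 2-coloring puts {3, 4, 5, 6, 7} on one side and {0, 1, 2, 8} on the other; every edge crosses between the two sides.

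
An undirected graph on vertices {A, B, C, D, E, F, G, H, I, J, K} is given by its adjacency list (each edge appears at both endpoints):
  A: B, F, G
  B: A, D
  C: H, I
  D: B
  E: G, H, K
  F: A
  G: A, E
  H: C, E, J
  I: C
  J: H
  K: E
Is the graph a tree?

Yes

|V| = 11, |E| = 10.
It is connected with exactly 10 edges, hence acyclic — it is a tree.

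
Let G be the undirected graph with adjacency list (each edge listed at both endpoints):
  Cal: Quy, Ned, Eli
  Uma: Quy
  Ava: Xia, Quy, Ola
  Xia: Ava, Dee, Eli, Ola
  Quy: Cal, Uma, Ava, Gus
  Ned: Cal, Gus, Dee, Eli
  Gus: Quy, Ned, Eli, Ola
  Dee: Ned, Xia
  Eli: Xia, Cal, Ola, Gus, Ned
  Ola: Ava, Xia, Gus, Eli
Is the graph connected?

Yes

A breadth-first search from Cal visits Cal, Quy, Ned, Eli, Ava, Uma, Gus, Dee, Xia, Ola — all 10 vertices — so the graph is connected.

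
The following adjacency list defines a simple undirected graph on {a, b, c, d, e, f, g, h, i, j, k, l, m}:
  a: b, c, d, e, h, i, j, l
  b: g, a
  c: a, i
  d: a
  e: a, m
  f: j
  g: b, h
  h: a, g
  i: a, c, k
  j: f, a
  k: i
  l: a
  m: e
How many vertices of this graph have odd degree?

Degrees: a:8, b:2, c:2, d:1, e:2, f:1, g:2, h:2, i:3, j:2, k:1, l:1, m:1
Odd-degree vertices: d, f, i, k, l, m.

6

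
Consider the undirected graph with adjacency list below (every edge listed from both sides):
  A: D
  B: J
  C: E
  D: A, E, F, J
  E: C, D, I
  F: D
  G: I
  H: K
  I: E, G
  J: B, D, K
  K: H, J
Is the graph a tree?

Yes

The graph has 11 vertices and 10 edges.
Connected and |E| = |V| - 1, which characterizes a tree.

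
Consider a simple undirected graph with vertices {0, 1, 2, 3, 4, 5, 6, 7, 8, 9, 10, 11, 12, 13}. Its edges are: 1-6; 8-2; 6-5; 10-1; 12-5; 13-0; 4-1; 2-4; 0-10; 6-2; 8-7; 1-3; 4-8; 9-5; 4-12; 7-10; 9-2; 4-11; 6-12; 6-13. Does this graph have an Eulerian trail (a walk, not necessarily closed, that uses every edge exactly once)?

No

Degrees: 0:2, 1:4, 2:4, 3:1, 4:5, 5:3, 6:5, 7:2, 8:3, 9:2, 10:3, 11:1, 12:3, 13:2
Odd-degree vertices: 3, 4, 5, 6, 8, 10, 11, 12 (8 total).
With 8 odd-degree vertices (more than two), no single trail can use every edge.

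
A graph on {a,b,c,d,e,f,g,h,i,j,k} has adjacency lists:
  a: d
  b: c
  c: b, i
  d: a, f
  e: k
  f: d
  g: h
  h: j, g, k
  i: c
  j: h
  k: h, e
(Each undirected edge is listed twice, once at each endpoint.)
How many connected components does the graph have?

3

Component: {a, d, f}
Component: {b, c, i}
Component: {e, g, h, j, k}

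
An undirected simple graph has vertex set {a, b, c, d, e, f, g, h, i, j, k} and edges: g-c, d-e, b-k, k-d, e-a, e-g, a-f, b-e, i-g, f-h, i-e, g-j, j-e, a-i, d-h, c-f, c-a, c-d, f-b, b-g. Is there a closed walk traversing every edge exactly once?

No

Degrees: a:4, b:4, c:4, d:4, e:6, f:4, g:5, h:2, i:3, j:2, k:2
g, i have odd degree; an Eulerian circuit needs every degree to be even, so none exists.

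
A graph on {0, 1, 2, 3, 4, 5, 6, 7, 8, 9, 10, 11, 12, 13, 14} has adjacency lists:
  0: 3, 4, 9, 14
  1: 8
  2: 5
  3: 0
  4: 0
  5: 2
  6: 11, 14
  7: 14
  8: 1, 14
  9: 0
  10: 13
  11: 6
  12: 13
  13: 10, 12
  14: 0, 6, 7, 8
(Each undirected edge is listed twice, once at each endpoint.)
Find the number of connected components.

3

Component: {2, 5}
Component: {10, 12, 13}
Component: {0, 1, 3, 4, 6, 7, 8, 9, 11, 14}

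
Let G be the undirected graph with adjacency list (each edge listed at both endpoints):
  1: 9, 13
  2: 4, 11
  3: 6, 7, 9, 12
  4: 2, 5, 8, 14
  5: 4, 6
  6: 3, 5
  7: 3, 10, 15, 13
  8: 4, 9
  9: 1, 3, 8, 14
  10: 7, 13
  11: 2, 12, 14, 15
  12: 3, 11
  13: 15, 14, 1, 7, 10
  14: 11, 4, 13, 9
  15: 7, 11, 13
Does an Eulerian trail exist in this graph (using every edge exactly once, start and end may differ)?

Degrees: 1:2, 2:2, 3:4, 4:4, 5:2, 6:2, 7:4, 8:2, 9:4, 10:2, 11:4, 12:2, 13:5, 14:4, 15:3
Odd-degree vertices: 13, 15 (2 total).
The non-isolated vertices are connected and exactly 2 have odd degree, so an Eulerian trail exists (from 13 to 15).

Yes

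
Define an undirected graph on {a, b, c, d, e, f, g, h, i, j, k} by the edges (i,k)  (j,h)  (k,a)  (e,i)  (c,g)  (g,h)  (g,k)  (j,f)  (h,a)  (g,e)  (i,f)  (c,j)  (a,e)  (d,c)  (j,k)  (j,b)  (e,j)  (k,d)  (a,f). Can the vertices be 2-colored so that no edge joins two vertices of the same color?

Yes

Partition the vertices as {b, c, e, f, h, k} vs {a, d, g, i, j}. Each listed edge has one endpoint in each part, so the graph is bipartite.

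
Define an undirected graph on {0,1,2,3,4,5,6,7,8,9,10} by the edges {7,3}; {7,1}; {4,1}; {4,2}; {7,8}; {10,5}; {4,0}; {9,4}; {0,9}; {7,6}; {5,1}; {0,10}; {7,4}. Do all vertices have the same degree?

Degrees: 0:3, 1:3, 2:1, 3:1, 4:5, 5:2, 6:1, 7:5, 8:1, 9:2, 10:2
Degrees are not all equal (e.g. deg(2)=1 but deg(4)=5); not regular.

No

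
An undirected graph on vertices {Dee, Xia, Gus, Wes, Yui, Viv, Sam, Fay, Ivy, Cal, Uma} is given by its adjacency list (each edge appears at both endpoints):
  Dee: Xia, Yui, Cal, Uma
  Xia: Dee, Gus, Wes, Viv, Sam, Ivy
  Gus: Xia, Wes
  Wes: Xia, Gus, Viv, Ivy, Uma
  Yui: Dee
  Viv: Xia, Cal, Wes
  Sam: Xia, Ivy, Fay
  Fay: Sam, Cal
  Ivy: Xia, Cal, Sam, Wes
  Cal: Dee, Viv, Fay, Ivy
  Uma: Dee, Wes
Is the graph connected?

A breadth-first search from Dee visits Dee, Cal, Xia, Yui, Uma, Ivy, Viv, Fay, Wes, Gus, Sam — all 11 vertices — so the graph is connected.

Yes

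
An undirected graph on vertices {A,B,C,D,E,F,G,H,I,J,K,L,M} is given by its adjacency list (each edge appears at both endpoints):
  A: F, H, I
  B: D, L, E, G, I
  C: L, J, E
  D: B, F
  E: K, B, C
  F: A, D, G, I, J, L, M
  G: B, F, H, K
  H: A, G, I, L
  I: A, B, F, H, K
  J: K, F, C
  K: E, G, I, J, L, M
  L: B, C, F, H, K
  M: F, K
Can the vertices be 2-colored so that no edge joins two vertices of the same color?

No

I-A-F-I is an odd cycle (length 3), and a bipartite graph can contain only even cycles.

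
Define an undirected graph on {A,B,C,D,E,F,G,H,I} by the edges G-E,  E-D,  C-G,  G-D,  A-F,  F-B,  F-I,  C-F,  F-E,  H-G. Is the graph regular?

Degrees: A:1, B:1, C:2, D:2, E:3, F:5, G:4, H:1, I:1
Vertex A has degree 1 while F has degree 5, so the graph is not regular.

No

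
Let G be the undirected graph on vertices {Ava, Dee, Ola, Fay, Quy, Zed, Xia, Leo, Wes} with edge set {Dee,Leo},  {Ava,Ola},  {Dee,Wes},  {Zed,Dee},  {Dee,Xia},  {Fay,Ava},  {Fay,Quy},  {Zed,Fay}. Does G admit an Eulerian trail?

No

Degrees: Ava:2, Dee:4, Ola:1, Fay:3, Quy:1, Zed:2, Xia:1, Leo:1, Wes:1
Odd-degree vertices: Ola, Fay, Quy, Xia, Leo, Wes (6 total).
With 6 odd-degree vertices (more than two), no single trail can use every edge.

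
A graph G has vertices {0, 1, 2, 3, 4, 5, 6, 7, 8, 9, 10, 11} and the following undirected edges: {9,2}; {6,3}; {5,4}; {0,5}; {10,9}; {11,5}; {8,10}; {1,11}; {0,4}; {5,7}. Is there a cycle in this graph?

|V| = 12, |E| = 10, number of components = 3.
One cycle is 0-5-4-0.

Yes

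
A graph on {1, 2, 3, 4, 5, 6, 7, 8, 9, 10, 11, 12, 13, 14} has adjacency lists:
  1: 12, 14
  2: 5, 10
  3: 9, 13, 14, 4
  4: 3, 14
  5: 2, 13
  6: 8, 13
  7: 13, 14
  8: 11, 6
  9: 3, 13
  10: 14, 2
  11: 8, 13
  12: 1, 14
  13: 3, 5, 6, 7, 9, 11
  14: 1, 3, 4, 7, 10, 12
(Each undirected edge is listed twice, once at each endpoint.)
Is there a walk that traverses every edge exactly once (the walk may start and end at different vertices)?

Degrees: 1:2, 2:2, 3:4, 4:2, 5:2, 6:2, 7:2, 8:2, 9:2, 10:2, 11:2, 12:2, 13:6, 14:6
Odd-degree vertices: none (0 total).
The non-isolated vertices are connected and exactly 0 have odd degree, so an Eulerian trail exists.

Yes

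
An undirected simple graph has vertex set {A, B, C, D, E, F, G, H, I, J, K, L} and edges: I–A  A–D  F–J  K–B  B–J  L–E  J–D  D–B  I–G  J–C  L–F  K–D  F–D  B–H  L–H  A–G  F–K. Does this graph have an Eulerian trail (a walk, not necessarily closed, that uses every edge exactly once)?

No

Degrees: A:3, B:4, C:1, D:5, E:1, F:4, G:2, H:2, I:2, J:4, K:3, L:3
Odd-degree vertices: A, C, D, E, K, L (6 total).
With 6 odd-degree vertices (more than two), no single trail can use every edge.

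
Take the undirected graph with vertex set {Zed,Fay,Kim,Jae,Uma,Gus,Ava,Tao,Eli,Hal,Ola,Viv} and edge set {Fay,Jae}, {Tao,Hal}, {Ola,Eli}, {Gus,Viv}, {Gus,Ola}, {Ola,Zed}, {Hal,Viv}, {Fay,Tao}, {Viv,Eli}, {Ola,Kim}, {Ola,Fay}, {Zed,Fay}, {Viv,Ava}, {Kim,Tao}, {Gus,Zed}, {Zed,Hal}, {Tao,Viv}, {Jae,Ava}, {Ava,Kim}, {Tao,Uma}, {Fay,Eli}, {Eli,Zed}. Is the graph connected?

Yes

Starting from Zed and exploring outward reaches every vertex (Zed, Fay, Gus, Hal, Eli, Ola, Tao, Jae, Viv, Kim, Uma, Ava); the graph is connected.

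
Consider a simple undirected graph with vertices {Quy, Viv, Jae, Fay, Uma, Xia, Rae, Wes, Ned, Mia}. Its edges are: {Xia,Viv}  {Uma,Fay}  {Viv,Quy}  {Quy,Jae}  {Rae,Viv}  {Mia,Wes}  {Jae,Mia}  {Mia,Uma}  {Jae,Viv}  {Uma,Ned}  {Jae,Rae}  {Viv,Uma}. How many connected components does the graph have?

Component: {Quy, Viv, Jae, Fay, Uma, Xia, Rae, Wes, Ned, Mia}

1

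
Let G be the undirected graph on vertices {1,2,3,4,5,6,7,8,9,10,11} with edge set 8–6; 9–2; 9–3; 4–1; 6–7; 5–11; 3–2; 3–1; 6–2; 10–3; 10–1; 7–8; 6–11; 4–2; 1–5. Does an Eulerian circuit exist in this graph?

Degrees: 1:4, 2:4, 3:4, 4:2, 5:2, 6:4, 7:2, 8:2, 9:2, 10:2, 11:2
Every vertex has even degree and the edges form a single connected piece, so an Eulerian circuit exists.

Yes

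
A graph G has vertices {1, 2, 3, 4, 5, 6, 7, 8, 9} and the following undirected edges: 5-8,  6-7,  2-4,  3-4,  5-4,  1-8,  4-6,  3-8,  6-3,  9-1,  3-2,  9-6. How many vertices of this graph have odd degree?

2

Degrees: 1:2, 2:2, 3:4, 4:4, 5:2, 6:4, 7:1, 8:3, 9:2
Odd-degree vertices: 7, 8.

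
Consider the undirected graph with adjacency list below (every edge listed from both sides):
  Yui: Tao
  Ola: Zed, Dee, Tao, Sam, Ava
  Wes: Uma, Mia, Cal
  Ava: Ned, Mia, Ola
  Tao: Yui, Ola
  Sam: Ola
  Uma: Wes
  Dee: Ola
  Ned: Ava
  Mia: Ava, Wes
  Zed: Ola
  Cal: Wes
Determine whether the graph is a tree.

Yes

|V| = 12, |E| = 11.
Connected and |E| = |V| - 1, which characterizes a tree.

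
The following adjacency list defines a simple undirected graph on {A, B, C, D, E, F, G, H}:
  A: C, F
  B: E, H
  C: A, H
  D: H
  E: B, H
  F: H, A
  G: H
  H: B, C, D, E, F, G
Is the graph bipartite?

No

The cycle B-E-H-B has length 3, which is odd, so the graph is not bipartite.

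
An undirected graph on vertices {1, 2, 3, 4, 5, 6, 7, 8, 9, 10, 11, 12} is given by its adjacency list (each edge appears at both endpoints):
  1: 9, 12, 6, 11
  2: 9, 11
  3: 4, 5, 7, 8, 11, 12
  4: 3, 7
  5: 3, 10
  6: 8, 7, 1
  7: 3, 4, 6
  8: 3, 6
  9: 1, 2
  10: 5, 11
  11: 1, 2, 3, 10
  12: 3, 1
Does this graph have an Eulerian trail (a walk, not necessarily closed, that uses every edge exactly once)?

Yes

Degrees: 1:4, 2:2, 3:6, 4:2, 5:2, 6:3, 7:3, 8:2, 9:2, 10:2, 11:4, 12:2
Odd-degree vertices: 6, 7 (2 total).
With 2 odd-degree vertices and all edges in one connected piece, an Eulerian trail exists (from 6 to 7).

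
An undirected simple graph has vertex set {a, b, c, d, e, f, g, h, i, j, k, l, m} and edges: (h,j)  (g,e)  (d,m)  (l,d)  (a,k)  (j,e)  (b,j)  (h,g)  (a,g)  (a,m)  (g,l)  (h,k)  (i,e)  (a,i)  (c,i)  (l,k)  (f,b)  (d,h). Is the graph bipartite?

The cycle d-l-k-a-m-d has length 5, which is odd, so the graph is not bipartite.

No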